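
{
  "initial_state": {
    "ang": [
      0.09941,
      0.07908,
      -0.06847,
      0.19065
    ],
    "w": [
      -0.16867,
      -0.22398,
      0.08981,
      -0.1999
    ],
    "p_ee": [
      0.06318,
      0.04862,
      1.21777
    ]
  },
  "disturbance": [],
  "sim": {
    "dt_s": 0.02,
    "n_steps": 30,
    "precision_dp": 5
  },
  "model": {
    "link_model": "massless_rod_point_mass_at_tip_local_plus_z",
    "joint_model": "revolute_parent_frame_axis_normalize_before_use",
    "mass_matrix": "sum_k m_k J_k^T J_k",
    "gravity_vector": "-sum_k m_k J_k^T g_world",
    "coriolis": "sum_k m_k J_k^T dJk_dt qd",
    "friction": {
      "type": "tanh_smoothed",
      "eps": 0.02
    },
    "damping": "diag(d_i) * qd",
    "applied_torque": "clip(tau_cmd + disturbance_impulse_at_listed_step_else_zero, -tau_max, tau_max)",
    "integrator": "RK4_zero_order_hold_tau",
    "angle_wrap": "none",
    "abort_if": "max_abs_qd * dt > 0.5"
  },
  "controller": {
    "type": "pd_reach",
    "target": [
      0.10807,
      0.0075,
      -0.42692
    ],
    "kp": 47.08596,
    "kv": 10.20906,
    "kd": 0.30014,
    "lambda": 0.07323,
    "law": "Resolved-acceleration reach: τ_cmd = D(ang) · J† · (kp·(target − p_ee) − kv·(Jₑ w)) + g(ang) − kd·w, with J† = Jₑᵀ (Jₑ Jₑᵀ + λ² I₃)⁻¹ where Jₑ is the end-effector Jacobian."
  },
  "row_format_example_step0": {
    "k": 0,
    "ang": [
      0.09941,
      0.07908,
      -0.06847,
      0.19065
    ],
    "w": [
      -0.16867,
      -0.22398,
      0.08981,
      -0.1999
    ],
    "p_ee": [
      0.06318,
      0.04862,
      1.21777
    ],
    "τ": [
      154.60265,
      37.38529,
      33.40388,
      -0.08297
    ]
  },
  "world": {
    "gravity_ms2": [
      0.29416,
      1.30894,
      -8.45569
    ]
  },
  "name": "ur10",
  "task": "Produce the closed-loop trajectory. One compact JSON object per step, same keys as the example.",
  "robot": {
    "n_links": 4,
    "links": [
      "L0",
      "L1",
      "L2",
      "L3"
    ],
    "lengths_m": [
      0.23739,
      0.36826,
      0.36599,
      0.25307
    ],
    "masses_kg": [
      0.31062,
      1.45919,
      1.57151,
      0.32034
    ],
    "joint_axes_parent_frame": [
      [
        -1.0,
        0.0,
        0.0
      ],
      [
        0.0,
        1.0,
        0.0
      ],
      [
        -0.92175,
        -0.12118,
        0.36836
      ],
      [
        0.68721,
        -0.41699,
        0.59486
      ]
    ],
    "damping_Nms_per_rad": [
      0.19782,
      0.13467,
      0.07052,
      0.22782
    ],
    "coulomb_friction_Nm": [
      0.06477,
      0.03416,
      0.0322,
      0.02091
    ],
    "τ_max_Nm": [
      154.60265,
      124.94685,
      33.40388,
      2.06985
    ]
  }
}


{"k":1,"ang":[0.11694,0.08092,-0.08802,0.25099],"w":[1.93058,0.39449,-2.12953,5.65957],"p_ee":[0.06031,0.04799,1.21517],"\u03c4":[154.60265,36.89987,33.40388,-1.5043]}
{"k":2,"ang":[0.17776,0.09405,-0.16174,0.37002],"w":[4.15263,0.94088,-5.24651,6.0658],"p_ee":[0.06428,0.05882,1.20438],"\u03c4":[154.60265,31.01751,31.95381,-0.58666]}
{"k":3,"ang":[0.2837,0.11927,-0.29874,0.49749],"w":[6.4156,1.63107,-8.34354,6.47386],"p_ee":[0.07449,0.08726,1.17988],"\u03c4":[104.67084,25.53326,14.4219,0.26197]}
{"k":4,"ang":[0.43139,0.16084,-0.49951,0.60208],"w":[8.27804,2.60804,-11.37865,4.20789],"p_ee":[0.08536,0.13358,1.13546],"\u03c4":[21.92864,23.44054,-2.583,1.486]}
{"k":5,"ang":[0.60108,0.22447,-0.72557,0.68446],"w":[8.67674,3.77554,-11.08275,4.16857],"p_ee":[0.09177,0.1929,1.07096],"\u03c4":[-30.77218,25.73378,-12.24845,1.42691]}
{"k":6,"ang":[0.77208,0.31148,-0.93369,0.76583],"w":[8.45332,4.9253,-9.75066,4.0455],"p_ee":[0.09332,0.25882,0.99266],"\u03c4":[-60.55797,29.53124,-15.98329,1.18114]}
{"k":7,"ang":[0.93661,0.42115,-1.11348,0.84471],"w":[8.042,6.03908,-8.31719,3.83924],"p_ee":[0.09293,0.32693,0.90677],"\u03c4":[-77.62626,33.62009,-16.06505,0.8924]}
{"k":8,"ang":[1.09269,0.55295,-1.26608,0.91945],"w":[7.60712,7.14447,-7.0491,3.57414],"p_ee":[0.09379,0.39366,0.81651],"\u03c4":[-87.53225,36.81857,-14.07036,0.63025]}
{"k":9,"ang":[1.24049,0.70678,-1.39522,0.98902],"w":[7.21088,8.2467,-5.97183,3.28556],"p_ee":[0.09884,0.456,0.72326],"\u03c4":[-91.92618,38.07538,-10.97294,0.41716]}
{"k":10,"ang":[1.38119,0.88216,-1.5043,1.05297],"w":[6.89075,9.30188,-5.03472,2.99622],"p_ee":[0.11053,0.5111,0.62761],"\u03c4":[-90.49936,36.83591,-7.48199,0.25938]}
{"k":11,"ang":[1.51681,1.07734,-1.59546,1.11108],"w":[6.69315,10.22443,-4.16811,2.70409],"p_ee":[0.1305,0.55587,0.53032],"\u03c4":[-82.96181,33.34139,-4.15639,0.16047]}
{"k":12,"ang":[1.65053,1.28882,-1.66935,1.16304],"w":[6.69001,10.9241,-3.29689,2.3971],"p_ee":[0.15919,0.58713,0.43281],"\u03c4":[-70.34657,28.41185,-1.35521,0.11754]}
{"k":13,"ang":[1.7874,1.51158,-1.72486,1.20858],"w":[6.99371,11.34087,-2.31943,2.08884],"p_ee":[0.19543,0.60211,0.33739],"\u03c4":[-54.9776,22.9153,0.79652,0.1122]}
{"k":14,"ang":[1.93537,1.73979,-1.75806,1.24829],"w":[7.79053,11.45399,-1.05313,1.85036],"p_ee":[0.23641,0.59932,0.24709],"\u03c4":[-39.60936,17.47815,2.33694,0.10894]}
{"k":15,"ang":[2.10747,1.9675,-1.75974,1.28509],"w":[9.39537,11.26985,0.85378,1.85056],"p_ee":[0.27785,0.57932,0.16554],"\u03c4":[-26.60354,12.59512,3.31919,0.05523]}
{"k":16,"ang":[2.32348,2.18875,-1.71181,1.32693],"w":[12.02684,10.73922,3.86039,2.4402],"p_ee":[0.31365,0.54598,0.09764],"\u03c4":[-17.36713,9.44998,3.51089,-0.12824]}
{"k":17,"ang":[2.58548,2.39252,-1.60229,1.38673],"w":[12.82018,9.35683,6.05535,3.38994],"p_ee":[0.33236,0.51037,0.05238],"\u03c4":[-10.39133,15.10909,1.31825,-0.30855]}
{"k":18,"ang":[2.79503,2.56417,-1.51053,1.44302],"w":[7.17367,7.87683,2.08338,1.92819],"p_ee":[0.32381,0.48839,0.03528],"\u03c4":[0.18305,9.91634,-3.41581,0.26535]}
{"k":19,"ang":[2.9014,2.71721,-1.50033,1.47371],"w":[3.71491,7.57472,-0.92432,1.21224],"p_ee":[0.30024,0.47554,0.03092],"\u03c4":[-0.30772,-10.46884,-2.90134,0.42494]}
{"k":20,"ang":[2.95549,2.86168,-1.53146,1.50538],"w":[1.98641,6.93383,-1.96048,1.95084],"p_ee":[0.2734,0.46249,0.02739],"\u03c4":[-0.11877,-9.11756,-3.08061,0.14087]}
{"k":21,"ang":[2.98754,2.99653,-1.57467,1.54562],"w":[1.33659,6.56615,-2.26752,2.07679],"p_ee":[0.24811,0.44745,0.0228],"\u03c4":[1.33087,-6.79372,-3.71464,0.09081]}
{"k":22,"ang":[3.01287,3.12586,-1.62048,1.58583],"w":[1.24217,6.3696,-2.28081,1.9489],"p_ee":[0.22551,0.4314,0.01753],"\u03c4":[2.42938,-6.04585,-4.21731,0.11321]}
{"k":23,"ang":[3.03932,3.25178,-1.66509,1.623],"w":[1.42796,6.22132,-2.1675,1.76832],"p_ee":[0.20501,0.41517,0.0114],"\u03c4":[2.84611,-6.33334,-4.56466,0.13559]}
{"k":24,"ang":[3.07107,3.37456,-1.70682,1.65651],"w":[1.76701,6.05352,-1.99618,1.58029],"p_ee":[0.18582,0.39932,0.00398],"\u03c4":[2.61665,-7.14535,-4.81836,0.14683]}
{"k":25,"ang":[3.11048,3.49347,-1.74484,1.68628],"w":[2.19457,5.83202,-1.798,1.39118],"p_ee":[0.16739,0.38425,-0.00524],"\u03c4":[1.87444,-8.18086,-5.02936,0.1491]}
{"k":26,"ang":[3.15893,3.60727,-1.7788,1.7123],"w":[2.66886,5.54208,-1.58969,1.20142],"p_ee":[0.14944,0.37014,-0.01669],"\u03c4":[0.78905,-9.2648,-5.2267,0.14593]}
{"k":27,"ang":[3.21699,3.71459,-1.80859,1.73455],"w":[3.15424,5.1825,-1.38246,1.01295],"p_ee":[0.13194,0.35694,-0.03071],"\u03c4":[-0.45811,-10.28959,-5.41943,0.14001]}
{"k":28,"ang":[3.28457,3.8141,-1.83432,1.7531],"w":[3.61557,4.76286,-1.18462,0.8308],"p_ee":[0.11505,0.34438,-0.04739],"\u03c4":[-1.69778,-11.18935,-5.60149,0.13283]}
{"k":29,"ang":[3.36087,3.90476,-1.85621,1.76812],"w":[4.01953,4.30036,-1.00155,0.66202],"p_ee":[0.09904,0.33197,-0.06658],"\u03c4":[-2.79665,-11.92802,-5.75851,0.12498]}
{"k":30,"ang":[3.44446,3.98593,-1.87459,1.77994],"w":[4.33932,3.81526,-0.83511,0.51287],"p_ee":[0.08417,0.3192,-0.0878]}


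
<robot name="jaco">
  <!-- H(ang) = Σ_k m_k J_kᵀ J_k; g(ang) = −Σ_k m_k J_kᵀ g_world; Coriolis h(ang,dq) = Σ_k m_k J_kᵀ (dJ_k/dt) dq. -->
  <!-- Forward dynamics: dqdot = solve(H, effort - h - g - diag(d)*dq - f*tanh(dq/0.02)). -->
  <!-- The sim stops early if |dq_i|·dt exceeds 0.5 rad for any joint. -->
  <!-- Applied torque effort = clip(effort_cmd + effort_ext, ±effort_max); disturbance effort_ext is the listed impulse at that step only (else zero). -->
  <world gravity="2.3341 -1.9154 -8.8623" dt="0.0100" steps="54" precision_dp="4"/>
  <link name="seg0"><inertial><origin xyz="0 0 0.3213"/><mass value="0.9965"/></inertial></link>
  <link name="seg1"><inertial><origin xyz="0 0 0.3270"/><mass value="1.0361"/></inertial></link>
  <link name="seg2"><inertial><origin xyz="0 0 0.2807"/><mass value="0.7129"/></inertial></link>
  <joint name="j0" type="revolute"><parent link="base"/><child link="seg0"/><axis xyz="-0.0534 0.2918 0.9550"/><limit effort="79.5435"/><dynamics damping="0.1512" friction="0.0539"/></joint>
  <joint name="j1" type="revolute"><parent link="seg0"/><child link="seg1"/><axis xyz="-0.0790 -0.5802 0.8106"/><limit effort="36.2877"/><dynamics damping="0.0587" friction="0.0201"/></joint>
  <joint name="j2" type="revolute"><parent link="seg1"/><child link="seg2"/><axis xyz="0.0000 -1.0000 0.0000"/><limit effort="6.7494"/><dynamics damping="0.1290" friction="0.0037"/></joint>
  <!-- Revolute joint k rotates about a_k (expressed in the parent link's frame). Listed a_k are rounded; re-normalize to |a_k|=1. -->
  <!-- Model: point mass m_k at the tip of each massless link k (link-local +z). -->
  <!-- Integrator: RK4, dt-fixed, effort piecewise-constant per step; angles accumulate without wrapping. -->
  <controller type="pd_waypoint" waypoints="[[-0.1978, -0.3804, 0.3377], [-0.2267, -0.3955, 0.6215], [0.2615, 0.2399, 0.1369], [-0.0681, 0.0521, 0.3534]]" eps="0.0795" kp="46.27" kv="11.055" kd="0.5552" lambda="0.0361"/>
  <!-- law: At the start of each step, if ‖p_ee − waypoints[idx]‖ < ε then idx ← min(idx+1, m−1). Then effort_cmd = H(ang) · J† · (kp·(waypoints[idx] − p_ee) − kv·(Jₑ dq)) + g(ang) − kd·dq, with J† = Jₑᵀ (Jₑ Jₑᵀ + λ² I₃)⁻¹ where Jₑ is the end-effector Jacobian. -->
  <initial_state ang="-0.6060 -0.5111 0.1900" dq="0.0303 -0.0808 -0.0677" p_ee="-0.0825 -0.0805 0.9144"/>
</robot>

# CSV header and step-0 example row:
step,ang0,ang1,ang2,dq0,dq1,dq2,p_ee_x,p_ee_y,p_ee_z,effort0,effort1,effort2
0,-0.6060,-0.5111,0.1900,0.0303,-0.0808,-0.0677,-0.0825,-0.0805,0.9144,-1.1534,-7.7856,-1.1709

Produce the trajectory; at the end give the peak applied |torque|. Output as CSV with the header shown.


step,ang0,ang1,ang2,dq0,dq1,dq2,p_ee_x,p_ee_y,p_ee_z,effort0,effort1,effort2
1,-0.6083,-0.5228,0.1993,-0.4742,-2.2302,1.8899,-0.0825,-0.0816,0.9140,-0.6340,-6.2411,-2.0664
2,-0.6147,-0.5515,0.2223,-0.7959,-3.5087,2.7085,-0.0827,-0.0844,0.9127,-0.7424,-5.1971,-2.2345
3,-0.6237,-0.5910,0.2511,-1.0037,-4.3677,3.0469,-0.0827,-0.0888,0.9108,-1.2765,-4.3005,-2.1154
4,-0.6345,-0.6378,0.2822,-1.1391,-4.9863,3.1571,-0.0823,-0.0948,0.9083,-2.0574,-3.4533,-1.8789
5,-0.6464,-0.6900,0.3137,-1.2281,-5.4446,3.1457,-0.0816,-0.1022,0.9053,-2.9369,-2.6452,-1.5963
6,-0.6590,-0.7461,0.3447,-1.2861,-5.7859,3.0661,-0.0807,-0.1110,0.9018,-3.8071,-1.8854,-1.3019
7,-0.6721,-0.8052,0.3748,-1.3218,-6.0378,2.9495,-0.0797,-0.1211,0.8977,-4.5981,-1.1817,-1.0133
8,-0.6854,-0.8665,0.4036,-1.3403,-6.2194,2.8148,-0.0789,-0.1322,0.8931,-5.2702,-0.5361,-0.7393
9,-0.6989,-0.9293,0.4310,-1.3447,-6.3445,2.6734,-0.0785,-0.1443,0.8878,-5.8045,0.0532,-0.4835
10,-0.7123,-0.9932,0.4570,-1.3372,-6.4233,2.5317,-0.0784,-0.1572,0.8820,-6.1961,0.5901,-0.2468
11,-0.7256,-1.0576,0.4816,-1.3197,-6.4635,2.3932,-0.0790,-0.1708,0.8756,-6.4487,1.0791,-0.0284
12,-0.7387,-1.1223,0.5048,-1.2937,-6.4712,2.2595,-0.0802,-0.1848,0.8685,-6.5715,1.5242,0.1728
13,-0.7515,-1.1868,0.5268,-1.2607,-6.4512,2.1314,-0.0822,-0.1991,0.8609,-6.5765,1.9291,0.3581
14,-0.7639,-1.2511,0.5474,-1.2220,-6.4075,2.0094,-0.0848,-0.2136,0.8528,-6.4779,2.2965,0.5285
15,-0.7759,-1.3149,0.5669,-1.1789,-6.3436,1.8936,-0.0883,-0.2280,0.8441,-6.2903,2.6287,0.6849
16,-0.7874,-1.3779,0.5853,-1.1325,-6.2623,1.7842,-0.0924,-0.2423,0.8350,-6.0285,2.9274,0.8277
17,-0.7985,-1.4400,0.6026,-1.0838,-6.1663,1.6813,-0.0973,-0.2564,0.8254,-5.7071,3.1942,0.9573
18,-0.8091,-1.5011,0.6190,-1.0338,-6.0576,1.5851,-0.1028,-0.2701,0.8154,-5.3395,3.4304,1.0740
19,-0.8192,-1.5611,0.6344,-0.9833,-5.9383,1.4958,-0.1090,-0.2833,0.8051,-4.9383,3.6369,1.1780
20,-0.8288,-1.6198,0.6489,-0.9330,-5.8101,1.4136,-0.1157,-0.2960,0.7945,-4.5149,3.8151,1.2693
21,-0.8378,-1.6773,0.6626,-0.8835,-5.6744,1.3386,-0.1228,-0.3080,0.7838,-4.0794,3.9660,1.3483
22,-0.8464,-1.7333,0.6757,-0.8354,-5.5325,1.2708,-0.1304,-0.3194,0.7728,-3.6404,4.0907,1.4151
23,-0.8545,-1.7879,0.6881,-0.7890,-5.3856,1.2102,-0.1383,-0.3300,0.7618,-3.2053,4.1906,1.4700
24,-0.8622,-1.8410,0.6999,-0.7447,-5.2348,1.1568,-0.1465,-0.3399,0.7507,-2.7804,4.2669,1.5136
25,-0.8694,-1.8926,0.7112,-0.7027,-5.0809,1.1104,-0.1549,-0.3491,0.7397,-2.3705,4.3211,1.5462
26,-0.8762,-1.9426,0.7221,-0.6633,-4.9248,1.0708,-0.1634,-0.3575,0.7287,-1.9796,4.3547,1.5684
27,-0.8827,-1.9911,0.7327,-0.6265,-4.7671,1.0377,-0.1720,-0.3651,0.7179,-1.6105,4.3691,1.5808
28,-0.8887,-2.0380,0.7429,-0.5925,-4.6086,1.0108,-0.1806,-0.3720,0.7072,-1.2655,4.3660,1.5842
29,-0.8945,-2.0833,0.7529,-0.5612,-4.4498,0.9897,-0.1892,-0.3782,0.6967,-0.9457,4.3469,1.5791
30,-0.9000,-2.1270,0.7627,-0.5325,-4.2914,0.9739,-0.1977,-0.3837,0.6864,-0.6520,4.3136,1.5663
31,-0.9051,-2.1691,0.7724,-0.5064,-4.1339,0.9630,-0.2060,-0.3885,0.6764,-0.3846,4.2676,1.5466
32,-0.9101,-2.2097,0.7820,-0.4826,-3.9778,0.9565,-0.2141,-0.3927,0.6666,-0.1432,4.2104,1.5207
33,-0.9148,-2.2487,0.7915,-0.4611,-3.8237,0.9539,-0.2220,-0.3963,0.6572,0.0728,4.1437,1.4893
34,-0.9193,-2.2862,0.8011,-0.4414,-3.6720,0.9547,-0.2297,-0.3993,0.6481,0.2641,4.0689,1.4532
35,-0.9236,-2.3222,0.8106,-0.4235,-3.5233,0.9583,-0.2371,-0.4019,0.6393,0.4318,3.9875,1.4131
36,-0.9277,-2.3567,0.8202,-0.4071,-3.3779,0.9644,-0.2442,-0.4039,0.6309,0.5772,3.9007,1.3695
37,-0.9317,-2.3898,0.8299,-0.3918,-3.2364,0.9724,-0.2510,-0.4056,0.6227,0.7014,3.8099,1.3231
38,-0.9356,-2.4215,0.8397,-0.3774,-3.0991,0.9818,-0.2575,-0.4069,0.6149,0.8059,3.7161,1.2745
39,-0.9393,-2.4518,0.8495,-0.3636,-2.9663,0.9923,-0.2637,-0.4078,0.6075,0.8920,3.6203,1.2242
40,-0.9428,-2.4808,0.8595,-0.3502,-2.8383,1.0034,-0.2695,-0.4084,0.6003,0.9612,3.5235,1.1726
41,-0.9462,-2.5086,0.8696,-0.3369,-2.7155,1.0149,-0.2750,-0.4087,0.5935,1.0148,3.4265,1.1202
42,-0.9495,-2.5352,0.8798,-0.3236,-2.5979,1.0263,-0.2801,-0.4089,0.5870,1.0541,3.3300,1.0674
43,-0.9527,-2.5606,0.8901,-0.3101,-2.4857,1.0374,-0.2849,-0.4088,0.5807,1.0806,3.2345,1.0145
44,-0.9557,-2.5850,0.9005,-0.2962,-2.3790,1.0481,-0.2894,-0.4085,0.5748,1.0955,3.1404,0.9617
45,-0.9586,-2.6082,0.9110,-0.2819,-2.2778,1.0580,-0.2935,-0.4080,0.5691,1.0999,3.0483,0.9094
46,-0.9614,-2.6306,0.9217,-0.2671,-2.1820,1.0670,-0.2973,-0.4075,0.5637,1.0951,2.9582,0.8576
47,-0.9639,-2.6519,0.9324,-0.2517,-2.0915,1.0749,-0.3008,-0.4068,0.5585,1.0821,2.8706,0.8067
48,-0.9664,-2.6724,0.9432,-0.2358,-2.0062,1.0818,-0.3040,-0.4061,0.5535,1.0620,2.7854,0.7566
49,-0.9686,-2.6921,0.9540,-0.2194,-1.9258,1.0875,-0.3069,-0.4053,0.5488,1.0356,2.7027,0.7076
50,-0.9708,-2.7110,0.9649,-0.2025,-1.8502,1.0920,-0.3096,-0.4044,0.5443,1.0038,2.6227,0.6597
51,-0.9727,-2.7291,0.9758,-0.1852,-1.7792,1.0953,-0.3119,-0.4036,0.5399,0.9675,2.5453,0.6129
52,-0.9744,-2.7466,0.9868,-0.1674,-1.7124,1.0973,-0.3140,-0.4027,0.5358,0.9273,2.4704,0.5674
53,-0.9760,-2.7634,0.9978,-0.1494,-1.6497,1.0981,-0.3158,-0.4017,0.5318,0.8839,2.3979,0.5232
54,-0.9774,-2.7796,1.0087,-0.1312,-1.5907,1.0977,-0.3173,-0.4008,0.5280,,,
# max |effort| (N·m): 7.7856


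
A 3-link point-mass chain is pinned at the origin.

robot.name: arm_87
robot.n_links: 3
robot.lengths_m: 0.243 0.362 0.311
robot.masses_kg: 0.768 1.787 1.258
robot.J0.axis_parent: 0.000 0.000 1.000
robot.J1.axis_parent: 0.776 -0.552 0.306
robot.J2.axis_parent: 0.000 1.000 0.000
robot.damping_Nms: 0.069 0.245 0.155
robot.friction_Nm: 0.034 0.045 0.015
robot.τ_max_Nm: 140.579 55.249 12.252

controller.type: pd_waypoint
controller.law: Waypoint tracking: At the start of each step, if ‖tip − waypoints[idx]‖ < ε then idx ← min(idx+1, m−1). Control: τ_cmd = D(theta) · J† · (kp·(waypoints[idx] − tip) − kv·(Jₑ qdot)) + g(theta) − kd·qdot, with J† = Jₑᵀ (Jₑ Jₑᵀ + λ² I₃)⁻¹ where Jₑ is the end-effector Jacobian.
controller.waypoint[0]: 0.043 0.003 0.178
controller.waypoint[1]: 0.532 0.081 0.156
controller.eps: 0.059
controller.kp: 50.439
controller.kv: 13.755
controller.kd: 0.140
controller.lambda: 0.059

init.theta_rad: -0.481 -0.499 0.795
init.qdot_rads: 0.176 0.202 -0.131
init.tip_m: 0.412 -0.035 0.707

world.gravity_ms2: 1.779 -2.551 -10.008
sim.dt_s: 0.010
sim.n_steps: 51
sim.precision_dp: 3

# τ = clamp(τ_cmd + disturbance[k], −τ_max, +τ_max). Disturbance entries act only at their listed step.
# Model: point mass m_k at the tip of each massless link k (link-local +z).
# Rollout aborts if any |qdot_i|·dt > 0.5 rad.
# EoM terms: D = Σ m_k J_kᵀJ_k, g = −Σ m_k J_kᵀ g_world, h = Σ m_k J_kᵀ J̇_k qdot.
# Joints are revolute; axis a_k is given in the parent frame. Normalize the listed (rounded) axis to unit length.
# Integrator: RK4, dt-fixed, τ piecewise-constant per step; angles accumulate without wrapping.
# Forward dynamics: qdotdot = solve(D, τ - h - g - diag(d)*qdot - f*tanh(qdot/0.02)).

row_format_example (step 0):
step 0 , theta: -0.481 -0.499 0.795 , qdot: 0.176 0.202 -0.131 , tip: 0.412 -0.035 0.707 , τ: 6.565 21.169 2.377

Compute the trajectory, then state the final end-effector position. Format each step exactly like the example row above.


step 1 , theta: -0.475 -0.493 0.803 , qdot: 1.104 0.948 1.763 , tip: 0.410 -0.034 0.706 , τ: 5.899 19.866 1.404
step 2 , theta: -0.460 -0.481 0.829 , qdot: 1.871 1.588 3.287 , tip: 0.408 -0.034 0.704 , τ: 5.063 18.460 0.697
step 3 , theta: -0.438 -0.462 0.867 , qdot: 2.482 2.133 4.467 , tip: 0.404 -0.033 0.700 , τ: 4.140 16.984 0.173
step 4 , theta: -0.411 -0.438 0.917 , qdot: 2.947 2.595 5.343 , tip: 0.400 -0.032 0.695 , τ: 3.215 15.479 -0.235
step 5 , theta: -0.380 -0.410 0.973 , qdot: 3.281 2.980 5.960 , tip: 0.394 -0.030 0.688 , τ: 2.356 13.982 -0.573
step 6 , theta: -0.346 -0.379 1.035 , qdot: 3.504 3.297 6.366 , tip: 0.388 -0.028 0.680 , τ: 1.611 12.522 -0.872
step 7 , theta: -0.310 -0.345 1.100 , qdot: 3.632 3.553 6.608 , tip: 0.382 -0.026 0.671 , τ: 1.002 11.115 -1.151
step 8 , theta: -0.273 -0.308 1.166 , qdot: 3.682 3.756 6.724 , tip: 0.374 -0.024 0.662 , τ: 0.534 9.765 -1.417
step 9 , theta: -0.237 -0.270 1.234 , qdot: 3.666 3.910 6.747 , tip: 0.367 -0.022 0.652 , τ: 0.199 8.472 -1.675
step 10 , theta: -0.200 -0.230 1.301 , qdot: 3.596 4.022 6.703 , tip: 0.359 -0.019 0.641 , τ: -0.018 7.231 -1.924
step 11 , theta: -0.165 -0.190 1.367 , qdot: 3.481 4.095 6.613 , tip: 0.350 -0.017 0.630 , τ: -0.136 6.036 -2.160
step 12 , theta: -0.131 -0.149 1.433 , qdot: 3.327 4.133 6.492 , tip: 0.342 -0.014 0.619 , τ: -0.175 4.882 -2.381
step 13 , theta: -0.099 -0.107 1.497 , qdot: 3.141 4.140 6.351 , tip: 0.333 -0.012 0.608 , τ: -0.154 3.769 -2.584
step 14 , theta: -0.068 -0.066 1.560 , qdot: 2.929 4.116 6.199 , tip: 0.324 -0.010 0.597 , τ: -0.093 2.694 -2.767
step 15 , theta: -0.040 -0.025 1.621 , qdot: 2.695 4.066 6.041 , tip: 0.315 -0.008 0.585 , τ: -0.007 1.658 -2.930
step 16 , theta: -0.014 0.015 1.681 , qdot: 2.446 3.991 5.881 , tip: 0.306 -0.007 0.573 , τ: 0.088 0.666 -3.072
step 17 , theta: 0.009 0.055 1.739 , qdot: 2.189 3.892 5.721 , tip: 0.297 -0.006 0.562 , τ: 0.181 -0.281 -3.195
step 18 , theta: 0.029 0.093 1.795 , qdot: 1.930 3.773 5.563 , tip: 0.288 -0.005 0.551 , τ: 0.262 -1.177 -3.300
step 19 , theta: 0.047 0.130 1.850 , qdot: 1.677 3.634 5.406 , tip: 0.279 -0.004 0.539 , τ: 0.324 -2.020 -3.388
step 20 , theta: 0.063 0.165 1.903 , qdot: 1.434 3.478 5.250 , tip: 0.270 -0.004 0.528 , τ: 0.361 -2.806 -3.460
step 21 , theta: 0.076 0.199 1.955 , qdot: 1.208 3.307 5.094 , tip: 0.261 -0.004 0.517 , τ: 0.373 -3.532 -3.519
step 22 , theta: 0.087 0.231 2.005 , qdot: 1.002 3.122 4.939 , tip: 0.253 -0.004 0.506 , τ: 0.358 -4.198 -3.565
step 23 , theta: 0.096 0.262 2.054 , qdot: 0.817 2.925 4.783 , tip: 0.244 -0.004 0.495 , τ: 0.319 -4.801 -3.600
step 24 , theta: 0.104 0.290 2.101 , qdot: 0.655 2.718 4.628 , tip: 0.235 -0.004 0.485 , τ: 0.259 -5.343 -3.625
step 25 , theta: 0.109 0.316 2.146 , qdot: 0.512 2.501 4.472 , tip: 0.227 -0.004 0.475 , τ: 0.183 -5.824 -3.639
step 26 , theta: 0.114 0.340 2.190 , qdot: 0.389 2.276 4.317 , tip: 0.218 -0.004 0.465 , τ: 0.095 -6.247 -3.644
step 27 , theta: 0.117 0.361 2.232 , qdot: 0.283 2.045 4.164 , tip: 0.210 -0.004 0.456 , τ: 0.000 -6.615 -3.641
step 28 , theta: 0.119 0.381 2.273 , qdot: 0.191 1.807 4.013 , tip: 0.202 -0.005 0.446 , τ: -0.097 -6.930 -3.628
step 29 , theta: 0.121 0.398 2.313 , qdot: 0.111 1.566 3.864 , tip: 0.194 -0.005 0.437 , τ: -0.192 -7.197 -3.607
step 30 , theta: 0.122 0.412 2.351 , qdot: 0.040 1.321 3.718 , tip: 0.187 -0.005 0.429 , τ: -0.282 -7.420 -3.578
step 31 , theta: 0.122 0.424 2.387 , qdot: -0.020 1.074 3.575 , tip: 0.180 -0.005 0.420 , τ: -0.367 -7.602 -3.542
step 32 , theta: 0.121 0.433 2.422 , qdot: -0.070 0.826 3.436 , tip: 0.172 -0.005 0.412 , τ: -0.446 -7.746 -3.498
step 33 , theta: 0.120 0.440 2.456 , qdot: -0.117 0.577 3.301 , tip: 0.165 -0.005 0.405 , τ: -0.512 -7.860 -3.446
step 34 , theta: 0.119 0.445 2.488 , qdot: -0.161 0.328 3.169 , tip: 0.159 -0.004 0.397 , τ: -0.564 -7.945 -3.388
step 35 , theta: 0.117 0.447 2.519 , qdot: -0.205 0.080 3.041 , tip: 0.152 -0.004 0.390 , τ: -0.601 -8.006 -3.323
step 36 , theta: 0.115 0.447 2.549 , qdot: -0.248 -0.164 2.917 , tip: 0.146 -0.004 0.383 , τ: -0.624 -8.053 -3.251
step 37 , theta: 0.112 0.444 2.578 , qdot: -0.293 -0.406 2.797 , tip: 0.140 -0.004 0.377 , τ: -0.632 -8.082 -3.173
step 38 , theta: 0.109 0.438 2.605 , qdot: -0.339 -0.646 2.680 , tip: 0.134 -0.004 0.370 , τ: -0.627 -8.091 -3.089
step 39 , theta: 0.105 0.431 2.631 , qdot: -0.389 -0.885 2.567 , tip: 0.129 -0.004 0.364 , τ: -0.610 -8.083 -2.998
step 40 , theta: 0.101 0.421 2.656 , qdot: -0.441 -1.123 2.457 , tip: 0.123 -0.004 0.359 , τ: -0.581 -8.059 -2.901
step 41 , theta: 0.097 0.408 2.680 , qdot: -0.499 -1.358 2.350 , tip: 0.118 -0.004 0.353 , τ: -0.540 -8.018 -2.798
step 42 , theta: 0.091 0.394 2.703 , qdot: -0.563 -1.592 2.246 , tip: 0.113 -0.003 0.348 , τ: -0.490 -7.961 -2.689
step 43 , theta: 0.085 0.377 2.725 , qdot: -0.634 -1.824 2.146 , tip: 0.108 -0.003 0.343 , τ: -0.430 -7.887 -2.573
step 44 , theta: 0.079 0.357 2.746 , qdot: -0.714 -2.054 2.048 , tip: 0.104 -0.003 0.339 , τ: -0.362 -7.795 -2.451
step 45 , theta: 0.071 0.335 2.766 , qdot: -0.805 -2.281 1.953 , tip: 0.100 -0.003 0.334 , τ: -0.287 -7.684 -2.322
step 46 , theta: 0.062 0.312 2.785 , qdot: -0.910 -2.507 1.861 , tip: 0.096 -0.003 0.330 , τ: -0.205 -7.554 -2.186
step 47 , theta: 0.053 0.285 2.804 , qdot: -1.031 -2.730 1.771 , tip: 0.092 -0.004 0.326 , τ: -0.117 -7.402 -2.043
step 48 , theta: 0.042 0.257 2.821 , qdot: -1.170 -2.951 1.684 , tip: 0.088 -0.004 0.322 , τ: -0.025 -7.227 -1.893
step 49 , theta: 0.029 0.226 2.837 , qdot: -1.329 -3.170 1.600 , tip: 0.085 -0.004 0.319 , τ: 0.070 -7.026 -1.735
step 50 , theta: 0.015 0.194 2.853 , qdot: -1.504 -3.385 1.519 , tip: 0.081 -0.004 0.316 , τ: 0.166 -6.797 -1.569
step 51 , theta: -0.001 0.159 2.868 , qdot: -1.684 -3.598 1.441 , tip: 0.078 -0.004 0.312
final tip position (m): 0.078 -0.004 0.312


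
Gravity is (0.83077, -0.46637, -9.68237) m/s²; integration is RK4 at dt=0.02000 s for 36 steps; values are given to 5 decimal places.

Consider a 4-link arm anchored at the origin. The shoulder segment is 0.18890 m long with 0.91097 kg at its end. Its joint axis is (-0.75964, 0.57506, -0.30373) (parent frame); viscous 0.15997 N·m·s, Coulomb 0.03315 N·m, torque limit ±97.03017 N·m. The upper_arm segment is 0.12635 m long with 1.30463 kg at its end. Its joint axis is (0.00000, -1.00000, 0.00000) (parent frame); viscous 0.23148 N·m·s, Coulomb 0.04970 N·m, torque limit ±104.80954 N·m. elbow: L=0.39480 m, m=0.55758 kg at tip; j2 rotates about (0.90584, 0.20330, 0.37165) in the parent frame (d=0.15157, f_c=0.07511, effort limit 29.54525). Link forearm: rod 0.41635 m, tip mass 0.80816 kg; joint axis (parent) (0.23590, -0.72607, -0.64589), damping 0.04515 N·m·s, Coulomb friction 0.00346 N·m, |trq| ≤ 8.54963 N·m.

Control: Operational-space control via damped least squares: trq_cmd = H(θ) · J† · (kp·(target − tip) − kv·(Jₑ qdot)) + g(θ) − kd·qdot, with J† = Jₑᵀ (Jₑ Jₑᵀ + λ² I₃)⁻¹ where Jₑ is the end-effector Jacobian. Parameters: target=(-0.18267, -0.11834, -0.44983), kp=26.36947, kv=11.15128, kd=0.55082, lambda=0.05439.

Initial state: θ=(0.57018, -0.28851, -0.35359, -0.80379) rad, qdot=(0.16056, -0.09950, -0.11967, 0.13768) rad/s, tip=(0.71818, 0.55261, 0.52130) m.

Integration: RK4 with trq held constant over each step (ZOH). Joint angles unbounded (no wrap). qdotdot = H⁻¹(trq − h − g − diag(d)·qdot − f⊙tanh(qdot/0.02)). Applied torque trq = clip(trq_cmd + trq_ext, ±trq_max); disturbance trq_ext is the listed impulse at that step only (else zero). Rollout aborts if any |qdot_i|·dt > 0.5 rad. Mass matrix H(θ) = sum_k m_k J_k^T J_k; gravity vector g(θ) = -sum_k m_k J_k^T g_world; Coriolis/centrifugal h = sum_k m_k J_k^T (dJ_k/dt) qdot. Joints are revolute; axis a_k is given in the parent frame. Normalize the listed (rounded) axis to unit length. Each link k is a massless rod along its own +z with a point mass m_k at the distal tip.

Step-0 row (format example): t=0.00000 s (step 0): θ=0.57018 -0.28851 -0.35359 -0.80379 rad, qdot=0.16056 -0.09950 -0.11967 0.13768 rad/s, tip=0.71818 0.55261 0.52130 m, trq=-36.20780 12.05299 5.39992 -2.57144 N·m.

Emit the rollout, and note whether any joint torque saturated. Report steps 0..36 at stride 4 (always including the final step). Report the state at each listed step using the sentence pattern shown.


t=0.08000 s (step 4): θ=0.34703 -0.43423 -0.46863 -1.14235 rad, qdot=-4.27804 -3.14207 -1.58941 -5.73837 rad/s, tip=0.66849 0.52076 0.46547 m, trq=-12.16669 5.21157 4.46215 1.69901 N·m.
t=0.16000 s (step 8): θ=0.00353 -0.75771 -0.49502 -1.58670 rad, qdot=-4.13480 -4.99211 1.09614 -5.15251 rad/s, tip=0.56138 0.47427 0.40029 m, trq=-0.82841 -0.04250 4.08409 1.89454 N·m.
t=0.24000 s (step 12): θ=-0.28419 -1.21219 -0.28023 -1.99196 rad, qdot=-2.92847 -6.20277 4.06471 -5.25012 rad/s, tip=0.46055 0.43864 0.35255 m, trq=5.45997 -3.91473 2.24102 1.83034 N·m.
t=0.32000 s (step 16): θ=-0.46262 -1.74369 0.07056 -2.45222 rad, qdot=-1.68955 -7.17685 4.08652 -6.25254 rad/s, tip=0.41293 0.39561 0.28824 m, trq=-1.10863 -1.65244 -2.39435 0.64093 N·m.
t=0.40000 s (step 20): θ=-0.63124 -2.35550 0.34295 -2.93148 rad, qdot=-2.94616 -7.79246 3.05067 -5.53284 rad/s, tip=0.39530 0.36009 0.16060 m, trq=-8.43944 5.79312 -6.81908 0.07360 N·m.
t=0.48000 s (step 24): θ=-0.93722 -2.92179 0.58351 -3.32248 rad, qdot=-4.29201 -5.99295 2.89312 -3.85755 rad/s, tip=0.34729 0.34866 0.00294 m, trq=-6.66025 12.86796 -6.96612 0.50917 N·m.
t=0.56000 s (step 28): θ=-1.17623 -3.24385 0.78576 -3.42422 rad, qdot=-1.20581 -2.13762 1.97945 0.96345 rad/s, tip=0.27795 0.35421 -0.12418 m, trq=-1.83336 11.24064 -3.53992 -1.31712 N·m.
t=0.64000 s (step 32): θ=-1.17148 -3.34224 0.88998 -3.32501 rad, qdot=0.92153 -0.67594 0.77276 1.13890 rad/s, tip=0.22620 0.33979 -0.21338 m, trq=-0.51328 6.22457 -3.14917 -0.64616 N·m.
t=0.72000 s (step 36): θ=-1.06557 -3.38389 0.92675 -3.25776 rad, qdot=1.59664 -0.43228 0.24558 0.60113 rad/s, tip=0.18760 0.30823 -0.28496 m.
any joint saturated: no


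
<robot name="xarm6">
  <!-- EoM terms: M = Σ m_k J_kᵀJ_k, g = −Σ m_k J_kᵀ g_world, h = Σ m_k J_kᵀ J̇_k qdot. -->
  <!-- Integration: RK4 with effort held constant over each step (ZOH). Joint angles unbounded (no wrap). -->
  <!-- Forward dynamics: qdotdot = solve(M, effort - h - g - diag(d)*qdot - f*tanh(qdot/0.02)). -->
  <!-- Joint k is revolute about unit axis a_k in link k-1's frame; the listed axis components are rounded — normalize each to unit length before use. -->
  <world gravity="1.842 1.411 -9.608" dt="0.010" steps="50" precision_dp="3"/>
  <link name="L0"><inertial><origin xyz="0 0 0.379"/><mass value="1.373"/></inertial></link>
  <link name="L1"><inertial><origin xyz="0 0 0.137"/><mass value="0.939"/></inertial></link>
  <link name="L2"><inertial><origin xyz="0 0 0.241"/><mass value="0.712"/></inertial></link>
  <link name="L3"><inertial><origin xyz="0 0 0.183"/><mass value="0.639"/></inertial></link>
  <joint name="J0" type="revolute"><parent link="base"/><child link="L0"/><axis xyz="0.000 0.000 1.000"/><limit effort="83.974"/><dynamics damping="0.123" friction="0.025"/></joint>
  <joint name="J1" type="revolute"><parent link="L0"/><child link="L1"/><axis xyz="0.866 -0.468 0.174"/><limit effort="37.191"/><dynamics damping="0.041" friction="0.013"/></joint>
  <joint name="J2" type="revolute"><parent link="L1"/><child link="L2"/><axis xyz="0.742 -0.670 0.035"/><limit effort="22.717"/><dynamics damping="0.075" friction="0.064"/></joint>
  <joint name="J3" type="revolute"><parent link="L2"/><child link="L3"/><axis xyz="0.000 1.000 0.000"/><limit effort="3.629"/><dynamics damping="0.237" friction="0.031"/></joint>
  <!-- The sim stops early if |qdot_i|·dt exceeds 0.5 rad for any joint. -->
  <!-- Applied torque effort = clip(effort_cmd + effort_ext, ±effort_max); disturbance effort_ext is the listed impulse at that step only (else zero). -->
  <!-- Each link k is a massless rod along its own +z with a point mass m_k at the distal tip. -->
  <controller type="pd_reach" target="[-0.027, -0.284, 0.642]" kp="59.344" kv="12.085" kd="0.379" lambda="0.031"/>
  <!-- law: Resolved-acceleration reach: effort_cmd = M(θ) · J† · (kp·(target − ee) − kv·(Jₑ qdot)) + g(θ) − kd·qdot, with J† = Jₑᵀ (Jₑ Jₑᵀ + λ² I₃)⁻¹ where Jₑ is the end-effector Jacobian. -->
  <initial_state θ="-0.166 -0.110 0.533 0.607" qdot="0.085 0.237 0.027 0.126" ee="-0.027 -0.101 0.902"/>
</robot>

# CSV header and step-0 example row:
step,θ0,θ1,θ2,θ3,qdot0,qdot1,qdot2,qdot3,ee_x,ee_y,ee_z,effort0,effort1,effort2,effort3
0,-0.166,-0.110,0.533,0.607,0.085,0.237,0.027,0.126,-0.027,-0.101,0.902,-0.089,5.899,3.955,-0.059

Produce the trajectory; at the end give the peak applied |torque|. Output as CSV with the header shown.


step,θ0,θ1,θ2,θ3,qdot0,qdot1,qdot2,qdot3,ee_x,ee_y,ee_z,effort0,effort1,effort2,effort3
1,-0.166,-0.109,0.538,0.613,0.007,-0.029,0.877,1.108,-0.027,-0.103,0.902,-0.065,5.293,3.103,-0.459
2,-0.165,-0.109,0.548,0.626,0.078,-0.010,1.150,1.338,-0.028,-0.105,0.900,-0.081,4.658,2.540,-0.514
3,-0.164,-0.109,0.560,0.639,0.109,0.087,1.245,1.401,-0.029,-0.108,0.898,-0.077,4.055,2.089,-0.497
4,-0.163,-0.107,0.572,0.653,0.133,0.195,1.284,1.407,-0.031,-0.112,0.896,-0.068,3.497,1.694,-0.458
5,-0.162,-0.105,0.585,0.667,0.151,0.299,1.302,1.393,-0.033,-0.116,0.893,-0.056,2.983,1.335,-0.415
6,-0.160,-0.101,0.598,0.681,0.167,0.392,1.311,1.371,-0.035,-0.120,0.891,-0.044,2.509,1.006,-0.373
7,-0.158,-0.097,0.611,0.695,0.182,0.475,1.314,1.344,-0.037,-0.125,0.888,-0.031,2.072,0.702,-0.334
8,-0.157,-0.092,0.625,0.708,0.195,0.547,1.313,1.315,-0.040,-0.130,0.885,-0.019,1.667,0.420,-0.297
9,-0.155,-0.086,0.638,0.721,0.209,0.611,1.309,1.285,-0.043,-0.136,0.882,-0.008,1.291,0.159,-0.263
10,-0.152,-0.080,0.651,0.734,0.221,0.666,1.302,1.255,-0.045,-0.141,0.879,0.003,0.941,-0.085,-0.233
11,-0.150,-0.073,0.664,0.746,0.234,0.712,1.292,1.223,-0.048,-0.147,0.875,0.013,0.614,-0.312,-0.205
12,-0.148,-0.066,0.677,0.758,0.246,0.752,1.281,1.193,-0.051,-0.153,0.872,0.022,0.309,-0.524,-0.179
13,-0.145,-0.058,0.689,0.770,0.257,0.785,1.268,1.162,-0.054,-0.158,0.868,0.029,0.024,-0.721,-0.156
14,-0.143,-0.050,0.702,0.781,0.268,0.811,1.255,1.132,-0.057,-0.164,0.865,0.034,-0.243,-0.906,-0.135
15,-0.140,-0.042,0.714,0.793,0.279,0.832,1.240,1.102,-0.060,-0.170,0.861,0.039,-0.493,-1.079,-0.116
16,-0.137,-0.033,0.727,0.804,0.288,0.847,1.224,1.074,-0.063,-0.176,0.857,0.041,-0.728,-1.240,-0.099
17,-0.134,-0.025,0.739,0.814,0.298,0.858,1.208,1.046,-0.066,-0.182,0.853,0.042,-0.947,-1.391,-0.084
18,-0.131,-0.016,0.751,0.824,0.307,0.864,1.191,1.019,-0.068,-0.188,0.849,0.041,-1.153,-1.532,-0.070
19,-0.128,-0.008,0.763,0.834,0.315,0.866,1.174,0.994,-0.071,-0.194,0.844,0.039,-1.345,-1.663,-0.058
20,-0.125,0.001,0.774,0.844,0.322,0.865,1.157,0.969,-0.073,-0.199,0.840,0.035,-1.525,-1.786,-0.048
21,-0.122,0.010,0.786,0.854,0.329,0.860,1.140,0.945,-0.076,-0.205,0.836,0.029,-1.692,-1.900,-0.038
22,-0.118,0.018,0.797,0.863,0.335,0.852,1.122,0.923,-0.078,-0.210,0.832,0.022,-1.849,-2.007,-0.030
23,-0.115,0.027,0.808,0.872,0.341,0.842,1.104,0.901,-0.080,-0.216,0.827,0.014,-1.994,-2.105,-0.022
24,-0.111,0.035,0.819,0.881,0.346,0.829,1.086,0.881,-0.082,-0.221,0.823,0.005,-2.130,-2.197,-0.016
25,-0.108,0.043,0.830,0.890,0.350,0.814,1.068,0.861,-0.084,-0.226,0.818,-0.006,-2.255,-2.282,-0.011
26,-0.104,0.051,0.841,0.898,0.354,0.797,1.050,0.843,-0.085,-0.231,0.814,-0.018,-2.371,-2.360,-0.006
27,-0.101,0.059,0.851,0.907,0.357,0.779,1.033,0.825,-0.087,-0.236,0.810,-0.031,-2.479,-2.433,-0.002
28,-0.097,0.067,0.861,0.915,0.360,0.759,1.015,0.808,-0.088,-0.241,0.805,-0.045,-2.578,-2.500,0.001
29,-0.094,0.074,0.871,0.923,0.361,0.738,0.997,0.792,-0.090,-0.246,0.801,-0.059,-2.670,-2.561,0.004
30,-0.090,0.082,0.881,0.931,0.363,0.716,0.979,0.778,-0.091,-0.250,0.797,-0.074,-2.754,-2.618,0.006
31,-0.086,0.089,0.891,0.938,0.364,0.693,0.962,0.763,-0.092,-0.254,0.793,-0.089,-2.831,-2.669,0.007
32,-0.083,0.096,0.900,0.946,0.364,0.670,0.944,0.750,-0.092,-0.258,0.788,-0.105,-2.902,-2.716,0.008
33,-0.079,0.102,0.910,0.953,0.364,0.646,0.927,0.737,-0.093,-0.262,0.784,-0.121,-2.966,-2.759,0.009
34,-0.075,0.108,0.919,0.961,0.364,0.622,0.910,0.725,-0.094,-0.266,0.780,-0.138,-3.025,-2.798,0.009
35,-0.072,0.115,0.928,0.968,0.363,0.598,0.893,0.713,-0.094,-0.270,0.776,-0.154,-3.078,-2.834,0.009
36,-0.068,0.120,0.937,0.975,0.362,0.574,0.876,0.702,-0.095,-0.273,0.772,-0.170,-3.126,-2.866,0.009
37,-0.065,0.126,0.945,0.982,0.360,0.549,0.859,0.692,-0.095,-0.277,0.769,-0.186,-3.169,-2.894,0.009
38,-0.061,0.131,0.954,0.989,0.358,0.525,0.843,0.682,-0.095,-0.280,0.765,-0.203,-3.208,-2.920,0.008
39,-0.057,0.137,0.962,0.996,0.356,0.501,0.827,0.672,-0.095,-0.283,0.761,-0.218,-3.243,-2.943,0.007
40,-0.054,0.141,0.970,1.002,0.353,0.477,0.811,0.663,-0.095,-0.286,0.758,-0.234,-3.274,-2.964,0.006
41,-0.050,0.146,0.978,1.009,0.350,0.453,0.795,0.654,-0.095,-0.289,0.754,-0.249,-3.302,-2.982,0.005
42,-0.047,0.150,0.986,1.015,0.347,0.430,0.779,0.645,-0.095,-0.291,0.751,-0.264,-3.326,-2.998,0.003
43,-0.043,0.155,0.994,1.022,0.343,0.407,0.764,0.637,-0.095,-0.294,0.748,-0.278,-3.347,-3.012,0.002
44,-0.040,0.159,1.002,1.028,0.339,0.385,0.749,0.629,-0.094,-0.296,0.744,-0.292,-3.366,-3.024,-0.000
45,-0.037,0.162,1.009,1.034,0.335,0.363,0.734,0.621,-0.094,-0.299,0.741,-0.306,-3.381,-3.035,-0.002
46,-0.033,0.166,1.016,1.041,0.331,0.342,0.719,0.614,-0.093,-0.301,0.738,-0.319,-3.395,-3.044,-0.004
47,-0.030,0.169,1.023,1.047,0.327,0.321,0.705,0.607,-0.093,-0.303,0.736,-0.331,-3.406,-3.051,-0.006
48,-0.027,0.172,1.030,1.053,0.322,0.301,0.691,0.600,-0.092,-0.305,0.733,-0.343,-3.415,-3.058,-0.008
49,-0.024,0.175,1.037,1.059,0.317,0.281,0.677,0.593,-0.092,-0.306,0.730,-0.355,-3.422,-3.063,-0.010
50,-0.020,0.178,1.044,1.065,0.313,0.262,0.664,0.586,-0.091,-0.308,0.727,,,,
# max |effort| (N·m): 5.899


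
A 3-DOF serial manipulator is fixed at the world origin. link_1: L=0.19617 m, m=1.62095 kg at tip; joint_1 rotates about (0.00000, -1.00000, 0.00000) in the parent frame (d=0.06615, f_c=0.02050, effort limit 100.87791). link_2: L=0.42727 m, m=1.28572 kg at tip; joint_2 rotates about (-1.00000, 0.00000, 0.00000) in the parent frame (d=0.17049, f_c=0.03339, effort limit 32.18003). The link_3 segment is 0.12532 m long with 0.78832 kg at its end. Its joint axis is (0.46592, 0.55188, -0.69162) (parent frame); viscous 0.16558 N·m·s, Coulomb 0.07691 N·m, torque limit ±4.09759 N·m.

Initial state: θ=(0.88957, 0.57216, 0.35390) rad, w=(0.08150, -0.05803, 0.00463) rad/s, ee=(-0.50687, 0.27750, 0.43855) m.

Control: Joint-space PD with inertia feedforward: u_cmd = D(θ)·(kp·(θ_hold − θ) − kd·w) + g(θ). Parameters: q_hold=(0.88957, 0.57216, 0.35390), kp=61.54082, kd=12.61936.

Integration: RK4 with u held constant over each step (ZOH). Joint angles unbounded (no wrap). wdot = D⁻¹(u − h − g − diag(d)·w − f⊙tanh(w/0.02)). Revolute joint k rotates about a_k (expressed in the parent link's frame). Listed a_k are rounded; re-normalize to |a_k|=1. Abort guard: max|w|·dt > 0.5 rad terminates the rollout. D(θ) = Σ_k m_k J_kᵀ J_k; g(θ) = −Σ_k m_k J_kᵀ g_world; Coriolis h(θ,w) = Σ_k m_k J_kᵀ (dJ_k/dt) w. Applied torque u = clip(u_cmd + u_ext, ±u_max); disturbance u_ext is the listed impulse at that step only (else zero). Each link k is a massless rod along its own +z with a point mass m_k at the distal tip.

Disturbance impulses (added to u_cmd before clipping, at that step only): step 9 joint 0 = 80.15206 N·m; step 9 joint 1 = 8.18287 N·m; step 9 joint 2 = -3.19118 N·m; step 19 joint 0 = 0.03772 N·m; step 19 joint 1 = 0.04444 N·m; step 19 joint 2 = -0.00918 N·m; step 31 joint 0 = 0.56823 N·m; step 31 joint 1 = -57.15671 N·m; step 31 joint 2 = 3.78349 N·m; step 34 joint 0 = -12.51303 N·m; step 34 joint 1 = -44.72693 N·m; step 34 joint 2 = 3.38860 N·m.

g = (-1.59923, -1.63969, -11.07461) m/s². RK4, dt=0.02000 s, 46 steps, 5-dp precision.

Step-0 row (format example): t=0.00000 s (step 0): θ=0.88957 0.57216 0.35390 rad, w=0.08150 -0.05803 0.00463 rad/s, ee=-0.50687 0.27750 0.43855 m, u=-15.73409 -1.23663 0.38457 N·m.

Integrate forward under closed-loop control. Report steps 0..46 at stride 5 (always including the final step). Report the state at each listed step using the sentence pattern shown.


t=0.10000 s (step 5): θ=0.89333 0.56933 0.35109 rad, w=0.01178 0.00376 0.12312 rad/s, ee=-0.50917 0.27636 0.43698 m, u=-15.21774 -1.45090 0.37912 N·m.
t=0.20000 s (step 10): θ=0.91246 0.57309 0.34876 rad, w=1.96348 0.35765 0.05484 rad/s, ee=-0.51665 0.27831 0.42640 m, u=-36.33940 -3.50732 1.22541 N·m.
t=0.30000 s (step 15): θ=1.00297 0.58532 0.34465 rad, w=0.13703 -0.00436 -0.13796 rad/s, ee=-0.55022 0.28437 0.37588 m, u=-22.82566 -1.46080 0.66768 N·m.
t=0.40000 s (step 20): θ=0.98493 0.58289 0.34826 rad, w=-0.37511 -0.05055 -0.11713 rad/s, ee=-0.54388 0.28297 0.38633 m, u=-16.60210 -1.21934 0.43599 N·m.
t=0.50000 s (step 25): θ=0.94606 0.57869 0.35248 rad, w=-0.37057 -0.04882 -0.10242 rad/s, ee=-0.52936 0.28069 0.40809 m, u=-14.41932 -1.28633 0.35791 N·m.
t=0.60000 s (step 30): θ=0.91595 0.57557 0.35650 rad, w=-0.23724 -0.03267 -0.10858 rad/s, ee=-0.51747 0.27893 0.42458 m, u=-14.03529 -1.42365 0.34713 N·m.
t=0.70000 s (step 35): θ=0.90090 0.50677 0.51923 rad, w=-0.37442 -1.89134 1.46487 rad/s, ee=-0.52201 0.23318 0.45047 m, u=-11.37723 12.89132 -0.95224 N·m.
t=0.80000 s (step 40): θ=0.88023 0.42821 0.52327 rad, w=-0.07153 0.03299 -0.24625 rad/s, ee=-0.52543 0.19346 0.47198 m, u=-13.95963 3.45430 -0.15746 N·m.
t=0.90000 s (step 45): θ=0.87979 0.46386 0.51378 rad, w=0.03502 0.52085 -0.11960 rad/s, ee=-0.51987 0.21227 0.46729 m, u=-14.94460 -0.63643 0.16008 N·m.
t=0.92000 s (step 46): θ=0.88058 0.47443 0.51220 rad, w=0.03756 0.51897 -0.28238 rad/s, ee=-0.51852 0.21769 0.46538 m.


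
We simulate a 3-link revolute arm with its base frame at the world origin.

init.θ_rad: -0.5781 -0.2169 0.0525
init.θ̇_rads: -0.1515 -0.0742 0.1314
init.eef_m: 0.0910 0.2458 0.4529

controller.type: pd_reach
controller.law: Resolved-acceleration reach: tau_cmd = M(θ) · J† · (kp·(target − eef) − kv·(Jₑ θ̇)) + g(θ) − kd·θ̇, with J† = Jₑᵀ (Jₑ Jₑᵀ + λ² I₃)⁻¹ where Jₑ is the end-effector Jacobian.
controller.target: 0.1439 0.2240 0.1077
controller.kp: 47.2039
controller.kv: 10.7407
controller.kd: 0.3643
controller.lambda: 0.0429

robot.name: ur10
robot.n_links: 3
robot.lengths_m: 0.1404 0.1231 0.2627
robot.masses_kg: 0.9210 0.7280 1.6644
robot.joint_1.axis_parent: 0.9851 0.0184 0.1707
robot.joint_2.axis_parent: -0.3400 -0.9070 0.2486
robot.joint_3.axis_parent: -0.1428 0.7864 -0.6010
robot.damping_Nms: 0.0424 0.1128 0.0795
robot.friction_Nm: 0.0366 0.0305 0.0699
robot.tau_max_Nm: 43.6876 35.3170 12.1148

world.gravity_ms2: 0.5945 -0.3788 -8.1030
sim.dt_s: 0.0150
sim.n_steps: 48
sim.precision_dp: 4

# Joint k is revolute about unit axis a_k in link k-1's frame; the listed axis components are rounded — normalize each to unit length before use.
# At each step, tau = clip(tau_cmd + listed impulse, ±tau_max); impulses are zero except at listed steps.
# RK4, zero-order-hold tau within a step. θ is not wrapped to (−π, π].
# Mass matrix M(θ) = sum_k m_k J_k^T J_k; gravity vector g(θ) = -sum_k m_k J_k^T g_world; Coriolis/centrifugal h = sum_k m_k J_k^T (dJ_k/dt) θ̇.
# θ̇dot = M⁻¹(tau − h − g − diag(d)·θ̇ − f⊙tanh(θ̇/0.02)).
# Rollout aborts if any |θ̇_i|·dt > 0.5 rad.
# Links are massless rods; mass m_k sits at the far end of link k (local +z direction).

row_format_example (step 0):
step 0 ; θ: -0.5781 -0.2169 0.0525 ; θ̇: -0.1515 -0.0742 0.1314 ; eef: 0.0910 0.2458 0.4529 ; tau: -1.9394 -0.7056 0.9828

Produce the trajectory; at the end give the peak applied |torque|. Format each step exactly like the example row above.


step 1 ; θ: -0.5824 -0.2198 0.0541 ; θ̇: -0.4184 -0.3029 0.0880 ; eef: 0.0923 0.2470 0.4519 ; tau: -0.8205 -0.4870 0.7090
step 2 ; θ: -0.5899 -0.2245 0.0572 ; θ̇: -0.5833 -0.3253 0.3242 ; eef: 0.0947 0.2492 0.4500 ; tau: 0.1630 -0.3628 0.3664
step 3 ; θ: -0.6000 -0.2304 0.0619 ; θ̇: -0.7609 -0.4611 0.3125 ; eef: 0.0979 0.2521 0.4474 ; tau: 1.0193 -0.2281 0.1610
step 4 ; θ: -0.6122 -0.2374 0.0678 ; θ̇: -0.8738 -0.4721 0.4628 ; eef: 0.1016 0.2557 0.4442 ; tau: 1.7735 -0.1557 -0.0761
step 5 ; θ: -0.6262 -0.2450 0.0747 ; θ̇: -0.9905 -0.5488 0.4627 ; eef: 0.1059 0.2596 0.4405 ; tau: 2.4333 -0.0818 -0.2245
step 6 ; θ: -0.6416 -0.2532 0.0824 ; θ̇: -1.0651 -0.5485 0.5586 ; eef: 0.1106 0.2640 0.4364 ; tau: 3.0157 -0.0489 -0.3864
step 7 ; θ: -0.6581 -0.2618 0.0908 ; θ̇: -1.1394 -0.5876 0.5610 ; eef: 0.1155 0.2685 0.4318 ; tau: 3.5272 -0.0174 -0.4896
step 8 ; θ: -0.6756 -0.2705 0.0997 ; θ̇: -1.1854 -0.5782 0.6217 ; eef: 0.1205 0.2732 0.4269 ; tau: 3.9795 -0.0131 -0.5977
step 9 ; θ: -0.6937 -0.2793 0.1090 ; θ̇: -1.2294 -0.5934 0.6227 ; eef: 0.1257 0.2779 0.4217 ; tau: 4.3780 -0.0107 -0.6662
step 10 ; θ: -0.7123 -0.2881 0.1186 ; θ̇: -1.2540 -0.5775 0.6602 ; eef: 0.1310 0.2826 0.4163 ; tau: 4.7309 -0.0264 -0.7357
step 11 ; θ: -0.7313 -0.2967 0.1285 ; θ̇: -1.2761 -0.5775 0.6587 ; eef: 0.1362 0.2873 0.4107 ; tau: 5.0426 -0.0436 -0.7780
step 12 ; θ: -0.7505 -0.3052 0.1386 ; θ̇: -1.2846 -0.5573 0.6808 ; eef: 0.1415 0.2919 0.4050 ; tau: 5.3187 -0.0727 -0.8197
step 13 ; θ: -0.7698 -0.3135 0.1488 ; θ̇: -1.2908 -0.5480 0.6768 ; eef: 0.1466 0.2964 0.3991 ; tau: 5.5629 -0.1028 -0.8424
step 14 ; θ: -0.7891 -0.3216 0.1590 ; θ̇: -1.2873 -0.5253 0.6885 ; eef: 0.1517 0.3007 0.3931 ; tau: 5.7794 -0.1405 -0.8640
step 15 ; θ: -0.8083 -0.3293 0.1693 ; θ̇: -1.2817 -0.5103 0.6825 ; eef: 0.1567 0.3049 0.3871 ; tau: 5.9708 -0.1786 -0.8721
step 16 ; θ: -0.8275 -0.3368 0.1796 ; θ̇: -1.2693 -0.4866 0.6873 ; eef: 0.1616 0.3089 0.3811 ; tau: 6.1403 -0.2215 -0.8791
step 17 ; θ: -0.8464 -0.3439 0.1899 ; θ̇: -1.2551 -0.4685 0.6800 ; eef: 0.1663 0.3127 0.3750 ; tau: 6.2901 -0.2642 -0.8767
step 18 ; θ: -0.8651 -0.3508 0.2001 ; θ̇: -1.2361 -0.4446 0.6803 ; eef: 0.1709 0.3163 0.3690 ; tau: 6.4225 -0.3098 -0.8732
step 19 ; θ: -0.8835 -0.3573 0.2103 ; θ̇: -1.2159 -0.4251 0.6722 ; eef: 0.1754 0.3198 0.3630 ; tau: 6.5393 -0.3547 -0.8630
step 20 ; θ: -0.9015 -0.3635 0.2204 ; θ̇: -1.1922 -0.4017 0.6697 ; eef: 0.1797 0.3230 0.3571 ; tau: 6.6421 -0.4012 -0.8521
step 21 ; θ: -0.9192 -0.3693 0.2304 ; θ̇: -1.1676 -0.3817 0.6613 ; eef: 0.1839 0.3260 0.3512 ; tau: 6.7325 -0.4466 -0.8364
step 22 ; θ: -0.9365 -0.3749 0.2403 ; θ̇: -1.1407 -0.3593 0.6571 ; eef: 0.1879 0.3289 0.3455 ; tau: 6.8118 -0.4926 -0.8203
step 23 ; θ: -0.9534 -0.3801 0.2501 ; θ̇: -1.1133 -0.3396 0.6488 ; eef: 0.1918 0.3315 0.3398 ; tau: 6.8810 -0.5372 -0.8009
step 24 ; θ: -0.9699 -0.3850 0.2598 ; θ̇: -1.0842 -0.3183 0.6437 ; eef: 0.1955 0.3340 0.3343 ; tau: 6.9413 -0.5818 -0.7812
step 25 ; θ: -0.9859 -0.3897 0.2694 ; θ̇: -1.0550 -0.2993 0.6358 ; eef: 0.1991 0.3363 0.3289 ; tau: 6.9936 -0.6250 -0.7592
step 26 ; θ: -1.0015 -0.3940 0.2789 ; θ̇: -1.0249 -0.2793 0.6304 ; eef: 0.2026 0.3384 0.3236 ; tau: 7.0387 -0.6676 -0.7373
step 27 ; θ: -1.0167 -0.3980 0.2884 ; θ̇: -0.9948 -0.2611 0.6231 ; eef: 0.2059 0.3403 0.3184 ; tau: 7.0773 -0.7087 -0.7138
step 28 ; θ: -1.0314 -0.4018 0.2977 ; θ̇: -0.9642 -0.2425 0.6178 ; eef: 0.2091 0.3421 0.3134 ; tau: 7.1101 -0.7490 -0.6904
step 29 ; θ: -1.0456 -0.4053 0.3069 ; θ̇: -0.9339 -0.2253 0.6112 ; eef: 0.2122 0.3438 0.3085 ; tau: 7.1378 -0.7877 -0.6661
step 30 ; θ: -1.0594 -0.4085 0.3161 ; θ̇: -0.9034 -0.2079 0.6062 ; eef: 0.2151 0.3453 0.3037 ; tau: 7.1607 -0.8253 -0.6421
step 31 ; θ: -1.0727 -0.4115 0.3252 ; θ̇: -0.8733 -0.1917 0.6005 ; eef: 0.2180 0.3467 0.2991 ; tau: 7.1796 -0.8615 -0.6174
step 32 ; θ: -1.0856 -0.4142 0.3342 ; θ̇: -0.8434 -0.1755 0.5960 ; eef: 0.2207 0.3479 0.2946 ; tau: 7.1946 -0.8964 -0.5931
step 33 ; θ: -1.0980 -0.4167 0.3431 ; θ̇: -0.8140 -0.1603 0.5910 ; eef: 0.2233 0.3491 0.2903 ; tau: 7.2064 -0.9299 -0.5686
step 34 ; θ: -1.1100 -0.4190 0.3520 ; θ̇: -0.7849 -0.1452 0.5871 ; eef: 0.2258 0.3501 0.2861 ; tau: 7.2152 -0.9622 -0.5444
step 35 ; θ: -1.1215 -0.4211 0.3608 ; θ̇: -0.7565 -0.1310 0.5830 ; eef: 0.2282 0.3510 0.2821 ; tau: 7.2213 -0.9931 -0.5202
step 36 ; θ: -1.1327 -0.4229 0.3695 ; θ̇: -0.7286 -0.1168 0.5798 ; eef: 0.2305 0.3518 0.2782 ; tau: 7.2250 -1.0228 -0.4963
step 37 ; θ: -1.1434 -0.4246 0.3782 ; θ̇: -0.7013 -0.1034 0.5765 ; eef: 0.2327 0.3525 0.2744 ; tau: 7.2267 -1.0511 -0.4726
step 38 ; θ: -1.1537 -0.4260 0.3869 ; θ̇: -0.6746 -0.0902 0.5740 ; eef: 0.2349 0.3531 0.2708 ; tau: 7.2264 -1.0783 -0.4493
step 39 ; θ: -1.1636 -0.4272 0.3955 ; θ̇: -0.6487 -0.0776 0.5715 ; eef: 0.2369 0.3537 0.2673 ; tau: 7.2245 -1.1042 -0.4261
step 40 ; θ: -1.1731 -0.4283 0.4041 ; θ̇: -0.6234 -0.0652 0.5695 ; eef: 0.2389 0.3541 0.2639 ; tau: 7.2212 -1.1290 -0.4034
step 41 ; θ: -1.1823 -0.4292 0.4127 ; θ̇: -0.5989 -0.0535 0.5676 ; eef: 0.2407 0.3545 0.2607 ; tau: 7.2166 -1.1525 -0.3809
step 42 ; θ: -1.1911 -0.4299 0.4212 ; θ̇: -0.5752 -0.0421 0.5659 ; eef: 0.2425 0.3548 0.2575 ; tau: 7.2108 -1.1749 -0.3587
step 43 ; θ: -1.1996 -0.4304 0.4297 ; θ̇: -0.5524 -0.0319 0.5633 ; eef: 0.2443 0.3551 0.2545 ; tau: 7.2041 -1.1958 -0.3364
step 44 ; θ: -1.2077 -0.4308 0.4382 ; θ̇: -0.5308 -0.0233 0.5591 ; eef: 0.2459 0.3553 0.2516 ; tau: 7.1966 -1.2151 -0.3139
step 45 ; θ: -1.2155 -0.4310 0.4466 ; θ̇: -0.5105 -0.0171 0.5522 ; eef: 0.2475 0.3554 0.2488 ; tau: 7.1884 -1.2321 -0.2909
step 46 ; θ: -1.2230 -0.4312 0.4549 ; θ̇: -0.4915 -0.0131 0.5432 ; eef: 0.2491 0.3555 0.2462 ; tau: 7.1796 -1.2470 -0.2679
step 47 ; θ: -1.2302 -0.4312 0.4632 ; θ̇: -0.4729 -0.0078 0.5375 ; eef: 0.2505 0.3556 0.2436 ; tau: 7.1702 -1.2608 -0.2468
step 48 ; θ: -1.2371 -0.4312 0.4714 ; θ̇: -0.4547 -0.0012 0.5347 ; eef: 0.2520 0.3556 0.2411
max |tau| (N·m): 7.2267
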